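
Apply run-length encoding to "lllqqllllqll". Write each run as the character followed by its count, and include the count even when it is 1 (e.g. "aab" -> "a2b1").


String: "lllqqllllqll"
Scanning for consecutive runs:
  'l' x 3
  'q' x 2
  'l' x 4
  'q' x 1
  'l' x 2
RLE = "l3q2l4q1l2"


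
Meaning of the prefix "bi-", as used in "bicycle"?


Prefix: bi-
Example: bicycle (bi- + cycle)
Meaning = two


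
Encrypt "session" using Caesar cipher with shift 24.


Word: "session"
Shift: 24
Each letter → (letter + shift) mod 26:
  's' (18) + 24 = 16 → 'q'
  'e' (4) + 24 = 2 → 'c'
  's' (18) + 24 = 16 → 'q'
  's' (18) + 24 = 16 → 'q'
  'i' (8) + 24 = 6 → 'g'
  'o' (14) + 24 = 12 → 'm'
  'n' (13) + 24 = 11 → 'l'
Result = "qcqqgml"


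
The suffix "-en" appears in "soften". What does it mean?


Suffix: -en
As in: soften -> soft + -en
Meaning = to make / become


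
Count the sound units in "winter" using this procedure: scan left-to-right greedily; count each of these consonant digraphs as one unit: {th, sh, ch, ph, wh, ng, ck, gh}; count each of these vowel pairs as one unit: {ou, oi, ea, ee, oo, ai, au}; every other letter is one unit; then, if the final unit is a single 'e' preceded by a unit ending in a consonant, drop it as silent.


Word: "winter" (6 letters)
Left-to-right scan:
  1. 'w' (letter)
  2. 'i' (letter)
  3. 'n' (letter)
  4. 't' (letter)
  5. 'e' (letter)
  6. 'r' (letter)
Units from scan: 6
Sound units = 6 units


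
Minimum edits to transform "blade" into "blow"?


Word 1: "blade" (length 5)
Word 2: "blow" (length 4)
One optimal edit sequence (insert/delete/substitute each cost 1):
  1. keep 'b'
  2. keep 'l'
  3. delete 'a'  (+1)
  4. substitute 'd' -> 'o'  (+1)
  5. substitute 'e' -> 'w'  (+1)
Total edit operations: 3
Edit distance = 3


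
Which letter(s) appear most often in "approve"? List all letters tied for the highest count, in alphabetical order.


Word: "approve"
Letter counts:
  'a': 1
  'e': 1
  'o': 1
  'p': 2
  'r': 1
  'v': 1
Maximum count = 2
Most frequent = 'p' (2 times each)


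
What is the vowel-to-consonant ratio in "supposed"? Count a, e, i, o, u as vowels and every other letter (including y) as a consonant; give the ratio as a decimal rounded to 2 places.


Word: "supposed"
Vowels (a,e,i,o,u): 3
Consonants: 5
Ratio = 3/5
= 0.60


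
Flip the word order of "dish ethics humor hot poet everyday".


Original: "dish ethics humor hot poet everyday"
Words (1..n): dish | ethics | humor | hot | poet | everyday
Reversed (n..1): everyday | poet | hot | humor | ethics | dish
Result = "everyday poet hot humor ethics dish"


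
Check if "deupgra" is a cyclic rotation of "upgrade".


Word: "upgrade", Candidate: "deupgra"
Method: check if candidate is substring of word+word
"upgradeupgrade" contains "deupgra"? Yes
Is rotation = Yes


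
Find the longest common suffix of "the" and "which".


Word 1: "the"
Word 2: "which"
Comparing from end:
  Pos -1: 'e' != 'h' (stop)
LCS = "" (length 0)


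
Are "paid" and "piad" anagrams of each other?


Word 1: "paid" → sorted: adip
Word 2: "piad" → sorted: adip
Same letters? adip == adip
Anagram = Yes


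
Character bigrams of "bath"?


Word: "bath" (length 4)
Number of bigrams = 4 - 2 + 1 = 3
  Position 0: "ba"
  Position 1: "at"
  Position 2: "th"
Bigrams = "ba", "at", "th"


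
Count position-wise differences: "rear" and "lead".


Comparing character by character (same length = 4):
  Pos 0: 'r' vs 'l' !=
  Pos 1: 'e' vs 'e' =
  Pos 2: 'a' vs 'a' =
  Pos 3: 'r' vs 'd' !=
Hamming distance = 2


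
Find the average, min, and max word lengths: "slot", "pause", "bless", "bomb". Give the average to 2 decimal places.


Lengths: "slot"=4, "pause"=5, "bless"=5, "bomb"=4
Sum = 18, Count = 4
Average = 18/4 = 4.50
= avg=4.50, min=4, max=5


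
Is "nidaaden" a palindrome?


Word: "nidaaden"
Reversed: "nedaadin"
Forward == Backward? nidaaden != nedaadin
Palindrome = No


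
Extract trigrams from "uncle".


Word: "uncle" (length 5)
Number of trigrams = 5 - 3 + 1 = 3
  Position 0: "unc"
  Position 1: "ncl"
  Position 2: "cle"
Trigrams = "unc", "ncl", "cle"


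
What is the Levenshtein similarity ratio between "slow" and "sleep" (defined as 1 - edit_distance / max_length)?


Word 1: "slow" (length 4)
Word 2: "sleep" (length 5)
One optimal edit sequence:
  1. keep 's'
  2. keep 'l'
  3. insert 'e'  (+1)
  4. substitute 'o' -> 'e'  (+1)
  5. substitute 'w' -> 'p'  (+1)
Edit distance = 3
Max length = max(4, 5) = 5
Similarity = 1 - 3/5
= 0.4000


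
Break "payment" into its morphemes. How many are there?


Word: "payment"
Morphemes: pay / -ment
Each morpheme carries meaning
= 2 morphemes


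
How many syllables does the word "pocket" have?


Word: "pocket"
Syllable breakdown: pock-et
Counting: 2 parts
= 2 syllables


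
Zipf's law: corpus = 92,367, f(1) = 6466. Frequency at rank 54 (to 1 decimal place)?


Zipf's law: f(r) = f(1) / r
f(1) = 6466
f(54) = 6466 / 54
= 119.7 occurrences


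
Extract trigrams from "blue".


Word: "blue" (length 4)
Number of trigrams = 4 - 3 + 1 = 2
  Position 0: "blu"
  Position 1: "lue"
Trigrams = "blu", "lue"


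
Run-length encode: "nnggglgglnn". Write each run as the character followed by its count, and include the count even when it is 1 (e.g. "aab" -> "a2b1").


String: "nnggglgglnn"
Scanning for consecutive runs:
  'n' x 2
  'g' x 3
  'l' x 1
  'g' x 2
  'l' x 1
  'n' x 2
RLE = "n2g3l1g2l1n2"


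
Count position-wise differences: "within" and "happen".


Comparing character by character (same length = 6):
  Pos 0: 'w' vs 'h' !=
  Pos 1: 'i' vs 'a' !=
  Pos 2: 't' vs 'p' !=
  Pos 3: 'h' vs 'p' !=
  Pos 4: 'i' vs 'e' !=
  Pos 5: 'n' vs 'n' =
Hamming distance = 5


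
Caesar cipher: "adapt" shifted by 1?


Word: "adapt"
Shift: 1
Each letter → (letter + shift) mod 26:
  'a' (0) + 1 = 1 → 'b'
  'd' (3) + 1 = 4 → 'e'
  'a' (0) + 1 = 1 → 'b'
  'p' (15) + 1 = 16 → 'q'
  't' (19) + 1 = 20 → 'u'
Result = "bebqu"


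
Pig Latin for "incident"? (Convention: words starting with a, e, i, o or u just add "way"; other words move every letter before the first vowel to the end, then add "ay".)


Word: "incident"
Starts with vowel → add 'way'
Pig Latin = "incidentway"


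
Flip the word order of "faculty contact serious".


Original: "faculty contact serious"
Words (1..n): faculty | contact | serious
Reversed (n..1): serious | contact | faculty
Result = "serious contact faculty"


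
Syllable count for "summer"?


Word: "summer"
Syllable breakdown: sum | mer
Counting: 2 parts
= 2 syllables


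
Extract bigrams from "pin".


Word: "pin" (length 3)
Number of bigrams = 3 - 2 + 1 = 2
  Position 0: "pi"
  Position 1: "in"
Bigrams = "pi", "in"


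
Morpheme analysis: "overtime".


Word: "overtime"
Morphemes: over- | time
Each morpheme carries meaning
= 2 morphemes


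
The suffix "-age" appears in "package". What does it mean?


Suffix: -age
Example: package (pack + -age)
Meaning = result / collection


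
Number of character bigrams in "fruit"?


Word: "fruit" (length 5)
Number of 2-grams = length - 2 + 1 = 5 - 2 + 1
= 4


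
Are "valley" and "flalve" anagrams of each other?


Word 1: "valley" → sorted: aellvy
Word 2: "flalve" → sorted: aefllv
Same letters? aellvy != aefllv
Anagram = No


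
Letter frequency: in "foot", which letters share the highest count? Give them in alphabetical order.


Word: "foot"
Letter counts:
  'f': 1
  'o': 2
  't': 1
Maximum count = 2
Most frequent = 'o' (2 times each)


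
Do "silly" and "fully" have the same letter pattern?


Pattern of "silly": [0, 1, 2, 2, 3]
Pattern of "fully": [0, 1, 2, 2, 3]
Patterns match
Same pattern = Yes


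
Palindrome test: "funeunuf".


Word: "funeunuf"
Reversed: "funuenuf"
Forward == Backward? funeunuf != funuenuf
Palindrome = No


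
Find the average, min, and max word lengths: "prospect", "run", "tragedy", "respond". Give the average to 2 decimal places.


Lengths: "prospect"=8, "run"=3, "tragedy"=7, "respond"=7
Sum = 25, Count = 4
Average = 25/4 = 6.25
= avg=6.25, min=3, max=8


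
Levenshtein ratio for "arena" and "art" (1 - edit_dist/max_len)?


Word 1: "arena" (length 5)
Word 2: "art" (length 3)
One optimal edit sequence:
  1. keep 'a'
  2. keep 'r'
  3. delete 'e'  (+1)
  4. delete 'n'  (+1)
  5. substitute 'a' -> 't'  (+1)
Edit distance = 3
Max length = max(5, 3) = 5
Similarity = 1 - 3/5
= 0.4000


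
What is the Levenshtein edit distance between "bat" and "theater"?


Word 1: "bat" (length 3)
Word 2: "theater" (length 7)
One optimal edit sequence (insert/delete/substitute each cost 1):
  1. insert 't'  (+1)
  2. insert 'h'  (+1)
  3. substitute 'b' -> 'e'  (+1)
  4. keep 'a'
  5. keep 't'
  6. insert 'e'  (+1)
  7. insert 'r'  (+1)
Total edit operations: 5
Edit distance = 5


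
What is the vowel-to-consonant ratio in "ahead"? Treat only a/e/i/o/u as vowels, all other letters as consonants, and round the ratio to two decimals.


Word: "ahead"
Vowels (a,e,i,o,u): 3
Consonants: 2
Ratio = 3/2
= 1.50


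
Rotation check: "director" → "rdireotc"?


Word: "director", Candidate: "rdireotc"
Method: check if candidate is substring of word+word
"directordirector" contains "rdireotc"? No
Is rotation = No


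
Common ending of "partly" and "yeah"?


Word 1: "partly"
Word 2: "yeah"
Comparing from end:
  Pos -1: 'y' != 'h' (stop)
LCS = "" (length 0)


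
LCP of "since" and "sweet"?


Word 1: "since"
Word 2: "sweet"
Comparing from start:
  Pos 0: 's' == 's'
  Pos 1: 'i' != 'w' (stop)
LCP = "s" (length 1)


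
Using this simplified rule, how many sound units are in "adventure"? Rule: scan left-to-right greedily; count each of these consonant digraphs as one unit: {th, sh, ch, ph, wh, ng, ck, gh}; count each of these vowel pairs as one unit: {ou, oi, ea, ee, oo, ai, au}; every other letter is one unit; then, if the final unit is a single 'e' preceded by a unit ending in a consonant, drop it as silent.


Word: "adventure" (9 letters)
Left-to-right scan:
  1. 'a' (letter)
  2. 'd' (letter)
  3. 'v' (letter)
  4. 'e' (letter)
  5. 'n' (letter)
  6. 't' (letter)
  7. 'u' (letter)
  8. 'r' (letter)
  9. 'e' (letter)
Units from scan: 9
Final unit is 'e' after a consonant -> drop as silent (-1)
Sound units = 8 units


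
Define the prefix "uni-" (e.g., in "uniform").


Prefix: uni-
Example: uniform (uni- + form)
Meaning = one


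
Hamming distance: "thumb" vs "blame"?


Comparing character by character (same length = 5):
  Pos 0: 't' vs 'b' !=
  Pos 1: 'h' vs 'l' !=
  Pos 2: 'u' vs 'a' !=
  Pos 3: 'm' vs 'm' =
  Pos 4: 'b' vs 'e' !=
Hamming distance = 4


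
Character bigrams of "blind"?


Word: "blind" (length 5)
Number of bigrams = 5 - 2 + 1 = 4
  Position 0: "bl"
  Position 1: "li"
  Position 2: "in"
  Position 3: "nd"
Bigrams = "bl", "li", "in", "nd"


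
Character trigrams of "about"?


Word: "about" (length 5)
Number of trigrams = 5 - 3 + 1 = 3
  Position 0: "abo"
  Position 1: "bou"
  Position 2: "out"
Trigrams = "abo", "bou", "out"


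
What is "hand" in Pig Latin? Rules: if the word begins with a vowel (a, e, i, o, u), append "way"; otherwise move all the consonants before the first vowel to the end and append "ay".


Word: "hand"
Starts with consonant(s) → move to end, add 'ay'
Consonant cluster: "h"
Pig Latin = "andhay"


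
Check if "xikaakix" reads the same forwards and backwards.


Word: "xikaakix"
Reversed: "xikaakix"
Forward == Backward? xikaakix == xikaakix
Palindrome = Yes


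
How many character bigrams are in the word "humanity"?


Word: "humanity" (length 8)
Number of 2-grams = length - 2 + 1 = 8 - 2 + 1
= 7


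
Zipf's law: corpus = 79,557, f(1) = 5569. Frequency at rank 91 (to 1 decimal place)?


Zipf's law: f(r) = f(1) / r
f(1) = 5569
f(91) = 5569 / 91
= 61.2 occurrences


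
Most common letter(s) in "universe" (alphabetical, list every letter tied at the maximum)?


Word: "universe"
Letter counts:
  'e': 2
  'i': 1
  'n': 1
  'r': 1
  's': 1
  'u': 1
  'v': 1
Maximum count = 2
Most frequent = 'e' (2 times each)


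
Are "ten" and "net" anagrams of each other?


Word 1: "ten" → sorted: ent
Word 2: "net" → sorted: ent
Same letters? ent == ent
Anagram = Yes


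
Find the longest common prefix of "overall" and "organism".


Word 1: "overall"
Word 2: "organism"
Comparing from start:
  Pos 0: 'o' == 'o'
  Pos 1: 'v' != 'r' (stop)
LCP = "o" (length 1)


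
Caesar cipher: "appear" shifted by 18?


Word: "appear"
Shift: 18
Each letter → (letter + shift) mod 26:
  'a' (0) + 18 = 18 → 's'
  'p' (15) + 18 = 7 → 'h'
  'p' (15) + 18 = 7 → 'h'
  'e' (4) + 18 = 22 → 'w'
  'a' (0) + 18 = 18 → 's'
  'r' (17) + 18 = 9 → 'j'
Result = "shhwsj"


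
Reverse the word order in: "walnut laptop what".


Original: "walnut laptop what"
Words (1..n): walnut | laptop | what
Reversed (n..1): what | laptop | walnut
Result = "what laptop walnut"


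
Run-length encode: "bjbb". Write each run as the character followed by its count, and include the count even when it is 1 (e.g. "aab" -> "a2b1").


String: "bjbb"
Scanning for consecutive runs:
  'b' x 1
  'j' x 1
  'b' x 2
RLE = "b1j1b2"


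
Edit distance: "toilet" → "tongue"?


Word 1: "toilet" (length 6)
Word 2: "tongue" (length 6)
One optimal edit sequence (insert/delete/substitute each cost 1):
  1. keep 't'
  2. keep 'o'
  3. substitute 'i' -> 'n'  (+1)
  4. substitute 'l' -> 'g'  (+1)
  5. substitute 'e' -> 'u'  (+1)
  6. substitute 't' -> 'e'  (+1)
Total edit operations: 4
Edit distance = 4


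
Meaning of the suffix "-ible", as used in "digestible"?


Suffix: -ible
Example: digestible = digest + -ible
Meaning = capable of


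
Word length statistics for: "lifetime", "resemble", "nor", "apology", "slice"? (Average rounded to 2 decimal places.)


Lengths: "lifetime"=8, "resemble"=8, "nor"=3, "apology"=7, "slice"=5
Sum = 31, Count = 5
Average = 31/5 = 6.20
= avg=6.20, min=3, max=8


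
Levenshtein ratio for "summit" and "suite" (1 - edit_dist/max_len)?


Word 1: "summit" (length 6)
Word 2: "suite" (length 5)
One optimal edit sequence:
  1. keep 's'
  2. keep 'u'
  3. delete 'm'  (+1)
  4. delete 'm'  (+1)
  5. keep 'i'
  6. keep 't'
  7. insert 'e'  (+1)
Edit distance = 3
Max length = max(6, 5) = 6
Similarity = 1 - 3/6
= 0.5000


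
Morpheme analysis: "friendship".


Word: "friendship"
Morphemes: friend / -ship
Each morpheme carries meaning
= 2 morphemes


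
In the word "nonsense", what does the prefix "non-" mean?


Prefix: non-
Example: nonsense = non- + sense
Meaning = not


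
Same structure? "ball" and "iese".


Pattern of "ball": [0, 1, 2, 2]
Pattern of "iese": [0, 1, 2, 1]
Patterns do not match
Same pattern = No


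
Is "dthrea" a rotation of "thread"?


Word: "thread", Candidate: "dthrea"
Method: check if candidate is substring of word+word
"threadthread" contains "dthrea"? Yes
Is rotation = Yes


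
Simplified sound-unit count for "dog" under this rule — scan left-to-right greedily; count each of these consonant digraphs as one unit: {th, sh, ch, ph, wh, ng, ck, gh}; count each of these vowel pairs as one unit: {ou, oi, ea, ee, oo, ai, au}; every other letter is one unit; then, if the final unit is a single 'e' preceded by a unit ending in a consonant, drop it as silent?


Word: "dog" (3 letters)
Left-to-right scan:
  [1] 'd' (letter)
  [2] 'o' (letter)
  [3] 'g' (letter)
Units from scan: 3
Sound units = 3 units


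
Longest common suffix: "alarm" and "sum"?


Word 1: "alarm"
Word 2: "sum"
Comparing from end:
  Pos -1: 'm' == 'm'
  Pos -2: 'r' != 'u' (stop)
LCS = "m" (length 1)


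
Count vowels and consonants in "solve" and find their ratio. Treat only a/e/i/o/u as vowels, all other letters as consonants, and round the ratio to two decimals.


Word: "solve"
Vowels (a,e,i,o,u): 2
Consonants: 3
Ratio = 2/3
= 0.67


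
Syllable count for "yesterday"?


Word: "yesterday"
Syllable breakdown: yes-ter-day
Counting: 3 parts
= 3 syllables


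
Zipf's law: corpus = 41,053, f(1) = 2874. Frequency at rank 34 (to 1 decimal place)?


Zipf's law: f(r) = f(1) / r
f(1) = 2874
f(34) = 2874 / 34
= 84.5 occurrences


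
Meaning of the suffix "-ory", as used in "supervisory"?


Suffix: -ory
Example: supervisory = supervise + -ory, with a spelling change
Meaning = relating to / place for


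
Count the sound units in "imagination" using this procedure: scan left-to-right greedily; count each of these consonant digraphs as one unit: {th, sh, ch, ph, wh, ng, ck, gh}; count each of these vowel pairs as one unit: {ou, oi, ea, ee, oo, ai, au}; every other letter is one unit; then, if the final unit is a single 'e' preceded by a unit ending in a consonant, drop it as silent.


Word: "imagination" (11 letters)
Left-to-right scan:
  1. 'i' (letter)
  2. 'm' (letter)
  3. 'a' (letter)
  4. 'g' (letter)
  5. 'i' (letter)
  6. 'n' (letter)
  7. 'a' (letter)
  8. 't' (letter)
  9. 'i' (letter)
  10. 'o' (letter)
  11. 'n' (letter)
Units from scan: 11
Sound units = 11 units


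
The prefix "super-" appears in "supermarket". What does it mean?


Prefix: super-
As in: supermarket -> super- + market
Meaning = above / beyond


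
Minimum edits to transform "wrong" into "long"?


Word 1: "wrong" (length 5)
Word 2: "long" (length 4)
One optimal edit sequence (insert/delete/substitute each cost 1):
  1. delete 'w'  (+1)
  2. substitute 'r' -> 'l'  (+1)
  3. keep 'o'
  4. keep 'n'
  5. keep 'g'
Total edit operations: 2
Edit distance = 2


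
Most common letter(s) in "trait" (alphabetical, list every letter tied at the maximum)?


Word: "trait"
Letter counts:
  'a': 1
  'i': 1
  'r': 1
  't': 2
Maximum count = 2
Most frequent = 't' (2 times each)


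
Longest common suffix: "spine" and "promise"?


Word 1: "spine"
Word 2: "promise"
Comparing from end:
  Pos -1: 'e' == 'e'
  Pos -2: 'n' != 's' (stop)
LCS = "e" (length 1)


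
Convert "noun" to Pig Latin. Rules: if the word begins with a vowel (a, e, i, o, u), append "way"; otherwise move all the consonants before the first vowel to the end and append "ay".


Word: "noun"
Starts with consonant(s) → move to end, add 'ay'
Consonant cluster: "n"
Pig Latin = "ounnay"


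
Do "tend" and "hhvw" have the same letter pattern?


Pattern of "tend": [0, 1, 2, 3]
Pattern of "hhvw": [0, 0, 1, 2]
Patterns do not match
Same pattern = No


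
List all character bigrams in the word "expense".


Word: "expense" (length 7)
Number of bigrams = 7 - 2 + 1 = 6
  Position 0: "ex"
  Position 1: "xp"
  Position 2: "pe"
  Position 3: "en"
  Position 4: "ns"
  Position 5: "se"
Bigrams = "ex", "xp", "pe", "en", "ns", "se"


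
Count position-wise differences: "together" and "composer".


Comparing character by character (same length = 8):
  Pos 0: 't' vs 'c' !=
  Pos 1: 'o' vs 'o' =
  Pos 2: 'g' vs 'm' !=
  Pos 3: 'e' vs 'p' !=
  Pos 4: 't' vs 'o' !=
  Pos 5: 'h' vs 's' !=
  Pos 6: 'e' vs 'e' =
  Pos 7: 'r' vs 'r' =
Hamming distance = 5


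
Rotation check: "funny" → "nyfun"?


Word: "funny", Candidate: "nyfun"
Method: check if candidate is substring of word+word
"funnyfunny" contains "nyfun"? Yes
Is rotation = Yes


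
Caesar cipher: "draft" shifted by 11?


Word: "draft"
Shift: 11
Each letter → (letter + shift) mod 26:
  'd' (3) + 11 = 14 → 'o'
  'r' (17) + 11 = 2 → 'c'
  'a' (0) + 11 = 11 → 'l'
  'f' (5) + 11 = 16 → 'q'
  't' (19) + 11 = 4 → 'e'
Result = "oclqe"


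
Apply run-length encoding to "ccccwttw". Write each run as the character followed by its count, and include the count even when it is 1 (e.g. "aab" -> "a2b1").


String: "ccccwttw"
Scanning for consecutive runs:
  'c' x 4
  'w' x 1
  't' x 2
  'w' x 1
RLE = "c4w1t2w1"


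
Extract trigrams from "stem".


Word: "stem" (length 4)
Number of trigrams = 4 - 3 + 1 = 2
  Position 0: "ste"
  Position 1: "tem"
Trigrams = "ste", "tem"


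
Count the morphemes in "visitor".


Word: "visitor"
Morphemes: visit | -or
Each morpheme carries meaning
= 2 morphemes


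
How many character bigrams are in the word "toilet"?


Word: "toilet" (length 6)
Number of 2-grams = length - 2 + 1 = 6 - 2 + 1
= 5


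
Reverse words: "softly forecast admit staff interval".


Original: "softly forecast admit staff interval"
Words (1..n): softly | forecast | admit | staff | interval
Reversed (n..1): interval | staff | admit | forecast | softly
Result = "interval staff admit forecast softly"


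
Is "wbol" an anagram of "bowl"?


Word 1: "bowl" → sorted: blow
Word 2: "wbol" → sorted: blow
Same letters? blow == blow
Anagram = Yes


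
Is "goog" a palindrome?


Word: "goog"
Reversed: "goog"
Forward == Backward? goog == goog
Palindrome = Yes


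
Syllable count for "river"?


Word: "river"
Syllable breakdown: riv-er
Counting: 2 parts
= 2 syllables


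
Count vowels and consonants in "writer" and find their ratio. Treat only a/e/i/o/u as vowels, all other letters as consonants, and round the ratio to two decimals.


Word: "writer"
Vowels (a,e,i,o,u): 2
Consonants: 4
Ratio = 2/4
= 0.50


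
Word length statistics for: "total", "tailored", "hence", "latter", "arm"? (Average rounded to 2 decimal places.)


Lengths: "total"=5, "tailored"=8, "hence"=5, "latter"=6, "arm"=3
Sum = 27, Count = 5
Average = 27/5 = 5.40
= avg=5.40, min=3, max=8


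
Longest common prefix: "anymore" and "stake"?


Word 1: "anymore"
Word 2: "stake"
Comparing from start:
  Pos 0: 'a' != 's' (stop)
LCP = "" (length 0)


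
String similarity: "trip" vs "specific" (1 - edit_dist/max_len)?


Word 1: "trip" (length 4)
Word 2: "specific" (length 8)
One optimal edit sequence:
  1. insert 's'  (+1)
  2. insert 'p'  (+1)
  3. insert 'e'  (+1)
  4. insert 'c'  (+1)
  5. substitute 't' -> 'i'  (+1)
  6. substitute 'r' -> 'f'  (+1)
  7. keep 'i'
  8. substitute 'p' -> 'c'  (+1)
Edit distance = 7
Max length = max(4, 8) = 8
Similarity = 1 - 7/8
= 0.1250


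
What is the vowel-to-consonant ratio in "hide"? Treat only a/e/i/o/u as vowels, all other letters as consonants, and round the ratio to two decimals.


Word: "hide"
Vowels (a,e,i,o,u): 2
Consonants: 2
Ratio = 2/2
= 1.00


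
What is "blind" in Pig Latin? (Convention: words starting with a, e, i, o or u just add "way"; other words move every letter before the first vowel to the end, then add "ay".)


Word: "blind"
Starts with consonant(s) → move to end, add 'ay'
Consonant cluster: "bl"
Pig Latin = "indblay"


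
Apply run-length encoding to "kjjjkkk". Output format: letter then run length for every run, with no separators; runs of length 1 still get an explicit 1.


String: "kjjjkkk"
Scanning for consecutive runs:
  'k' x 1
  'j' x 3
  'k' x 3
RLE = "k1j3k3"


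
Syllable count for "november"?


Word: "november"
Syllable breakdown: no / vem / ber
Counting: 3 parts
= 3 syllables


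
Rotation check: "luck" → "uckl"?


Word: "luck", Candidate: "uckl"
Method: check if candidate is substring of word+word
"luckluck" contains "uckl"? Yes
Is rotation = Yes


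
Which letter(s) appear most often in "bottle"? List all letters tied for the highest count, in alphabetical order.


Word: "bottle"
Letter counts:
  'b': 1
  'e': 1
  'l': 1
  'o': 1
  't': 2
Maximum count = 2
Most frequent = 't' (2 times each)


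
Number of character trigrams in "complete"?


Word: "complete" (length 8)
Number of 3-grams = length - 3 + 1 = 8 - 3 + 1
= 6


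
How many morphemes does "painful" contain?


Word: "painful"
Morphemes: pain / -ful
Each morpheme carries meaning
= 2 morphemes


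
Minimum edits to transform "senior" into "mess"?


Word 1: "senior" (length 6)
Word 2: "mess" (length 4)
One optimal edit sequence (insert/delete/substitute each cost 1):
  1. substitute 's' -> 'm'  (+1)
  2. keep 'e'
  3. delete 'n'  (+1)
  4. delete 'i'  (+1)
  5. substitute 'o' -> 's'  (+1)
  6. substitute 'r' -> 's'  (+1)
Total edit operations: 5
Edit distance = 5


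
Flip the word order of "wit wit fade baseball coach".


Original: "wit wit fade baseball coach"
Words (1..n): wit | wit | fade | baseball | coach
Reversed (n..1): coach | baseball | fade | wit | wit
Result = "coach baseball fade wit wit"


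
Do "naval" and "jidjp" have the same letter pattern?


Pattern of "naval": [0, 1, 2, 1, 3]
Pattern of "jidjp": [0, 1, 2, 0, 3]
Patterns do not match
Same pattern = No


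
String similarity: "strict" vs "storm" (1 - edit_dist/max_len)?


Word 1: "strict" (length 6)
Word 2: "storm" (length 5)
One optimal edit sequence:
  1. keep 's'
  2. keep 't'
  3. delete 'r'  (+1)
  4. substitute 'i' -> 'o'  (+1)
  5. substitute 'c' -> 'r'  (+1)
  6. substitute 't' -> 'm'  (+1)
Edit distance = 4
Max length = max(6, 5) = 6
Similarity = 1 - 4/6
= 0.3333


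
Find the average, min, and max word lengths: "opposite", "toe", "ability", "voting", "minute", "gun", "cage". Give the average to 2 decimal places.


Lengths: "opposite"=8, "toe"=3, "ability"=7, "voting"=6, "minute"=6, "gun"=3, "cage"=4
Sum = 37, Count = 7
Average = 37/7 = 5.29
= avg=5.29, min=3, max=8


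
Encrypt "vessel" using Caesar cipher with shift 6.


Word: "vessel"
Shift: 6
Each letter → (letter + shift) mod 26:
  'v' (21) + 6 = 1 → 'b'
  'e' (4) + 6 = 10 → 'k'
  's' (18) + 6 = 24 → 'y'
  's' (18) + 6 = 24 → 'y'
  'e' (4) + 6 = 10 → 'k'
  'l' (11) + 6 = 17 → 'r'
Result = "bkyykr"


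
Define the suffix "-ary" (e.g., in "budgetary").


Suffix: -ary
As in: budgetary -> budget + -ary
Meaning = relating to


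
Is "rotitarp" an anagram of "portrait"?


Word 1: "portrait" → sorted: aioprrtt
Word 2: "rotitarp" → sorted: aioprrtt
Same letters? aioprrtt == aioprrtt
Anagram = Yes


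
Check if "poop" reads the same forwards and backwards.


Word: "poop"
Reversed: "poop"
Forward == Backward? poop == poop
Palindrome = Yes


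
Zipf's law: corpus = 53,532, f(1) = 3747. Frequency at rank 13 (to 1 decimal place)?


Zipf's law: f(r) = f(1) / r
f(1) = 3747
f(13) = 3747 / 13
= 288.2 occurrences


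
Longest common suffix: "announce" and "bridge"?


Word 1: "announce"
Word 2: "bridge"
Comparing from end:
  Pos -1: 'e' == 'e'
  Pos -2: 'c' != 'g' (stop)
LCS = "e" (length 1)


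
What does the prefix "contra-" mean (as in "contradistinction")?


Prefix: contra-
As in: contradistinction -> contra- + distinction
Meaning = against


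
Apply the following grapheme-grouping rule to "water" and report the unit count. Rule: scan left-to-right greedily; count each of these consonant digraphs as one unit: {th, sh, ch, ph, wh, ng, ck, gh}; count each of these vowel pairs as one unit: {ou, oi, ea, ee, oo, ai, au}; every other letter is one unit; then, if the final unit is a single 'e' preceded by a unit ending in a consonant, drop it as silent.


Word: "water" (5 letters)
Left-to-right scan:
  [1] 'w' (letter)
  [2] 'a' (letter)
  [3] 't' (letter)
  [4] 'e' (letter)
  [5] 'r' (letter)
Units from scan: 5
Sound units = 5 units


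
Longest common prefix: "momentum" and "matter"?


Word 1: "momentum"
Word 2: "matter"
Comparing from start:
  Pos 0: 'm' == 'm'
  Pos 1: 'o' != 'a' (stop)
LCP = "m" (length 1)


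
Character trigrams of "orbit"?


Word: "orbit" (length 5)
Number of trigrams = 5 - 3 + 1 = 3
  Position 0: "orb"
  Position 1: "rbi"
  Position 2: "bit"
Trigrams = "orb", "rbi", "bit"


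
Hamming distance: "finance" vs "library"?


Comparing character by character (same length = 7):
  Pos 0: 'f' vs 'l' !=
  Pos 1: 'i' vs 'i' =
  Pos 2: 'n' vs 'b' !=
  Pos 3: 'a' vs 'r' !=
  Pos 4: 'n' vs 'a' !=
  Pos 5: 'c' vs 'r' !=
  Pos 6: 'e' vs 'y' !=
Hamming distance = 6


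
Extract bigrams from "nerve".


Word: "nerve" (length 5)
Number of bigrams = 5 - 2 + 1 = 4
  Position 0: "ne"
  Position 1: "er"
  Position 2: "rv"
  Position 3: "ve"
Bigrams = "ne", "er", "rv", "ve"


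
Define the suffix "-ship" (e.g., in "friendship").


Suffix: -ship
Example: friendship (friend + -ship)
Meaning = state / position


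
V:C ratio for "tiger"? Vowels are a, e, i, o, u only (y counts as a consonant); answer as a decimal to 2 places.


Word: "tiger"
Vowels (a,e,i,o,u): 2
Consonants: 3
Ratio = 2/3
= 0.67


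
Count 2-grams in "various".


Word: "various" (length 7)
Number of 2-grams = length - 2 + 1 = 7 - 2 + 1
= 6


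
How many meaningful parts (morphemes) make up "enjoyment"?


Word: "enjoyment"
Morphemes: en- | joy | -ment
Each morpheme carries meaning
= 3 morphemes


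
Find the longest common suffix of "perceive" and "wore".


Word 1: "perceive"
Word 2: "wore"
Comparing from end:
  Pos -1: 'e' == 'e'
  Pos -2: 'v' != 'r' (stop)
LCS = "e" (length 1)


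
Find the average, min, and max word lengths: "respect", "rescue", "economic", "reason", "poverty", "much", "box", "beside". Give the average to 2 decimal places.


Lengths: "respect"=7, "rescue"=6, "economic"=8, "reason"=6, "poverty"=7, "much"=4, "box"=3, "beside"=6
Sum = 47, Count = 8
Average = 47/8 = 5.88
= avg=5.88, min=3, max=8


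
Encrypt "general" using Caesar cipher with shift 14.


Word: "general"
Shift: 14
Each letter → (letter + shift) mod 26:
  'g' (6) + 14 = 20 → 'u'
  'e' (4) + 14 = 18 → 's'
  'n' (13) + 14 = 1 → 'b'
  'e' (4) + 14 = 18 → 's'
  'r' (17) + 14 = 5 → 'f'
  'a' (0) + 14 = 14 → 'o'
  'l' (11) + 14 = 25 → 'z'
Result = "usbsfoz"


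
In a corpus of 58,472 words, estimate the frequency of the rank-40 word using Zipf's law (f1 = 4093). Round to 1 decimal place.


Zipf's law: f(r) = f(1) / r
f(1) = 4093
f(40) = 4093 / 40
= 102.3 occurrences


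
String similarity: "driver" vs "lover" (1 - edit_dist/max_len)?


Word 1: "driver" (length 6)
Word 2: "lover" (length 5)
One optimal edit sequence:
  1. delete 'd'  (+1)
  2. substitute 'r' -> 'l'  (+1)
  3. substitute 'i' -> 'o'  (+1)
  4. keep 'v'
  5. keep 'e'
  6. keep 'r'
Edit distance = 3
Max length = max(6, 5) = 6
Similarity = 1 - 3/6
= 0.5000


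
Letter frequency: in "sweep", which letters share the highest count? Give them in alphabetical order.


Word: "sweep"
Letter counts:
  'e': 2
  'p': 1
  's': 1
  'w': 1
Maximum count = 2
Most frequent = 'e' (2 times each)


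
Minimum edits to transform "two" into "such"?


Word 1: "two" (length 3)
Word 2: "such" (length 4)
One optimal edit sequence (insert/delete/substitute each cost 1):
  1. insert 's'  (+1)
  2. substitute 't' -> 'u'  (+1)
  3. substitute 'w' -> 'c'  (+1)
  4. substitute 'o' -> 'h'  (+1)
Total edit operations: 4
Edit distance = 4


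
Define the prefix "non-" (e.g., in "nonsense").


Prefix: non-
Example: nonsense (non- + sense)
Meaning = not


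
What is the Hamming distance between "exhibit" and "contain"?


Comparing character by character (same length = 7):
  Pos 0: 'e' vs 'c' !=
  Pos 1: 'x' vs 'o' !=
  Pos 2: 'h' vs 'n' !=
  Pos 3: 'i' vs 't' !=
  Pos 4: 'b' vs 'a' !=
  Pos 5: 'i' vs 'i' =
  Pos 6: 't' vs 'n' !=
Hamming distance = 6


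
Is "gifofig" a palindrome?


Word: "gifofig"
Reversed: "gifofig"
Forward == Backward? gifofig == gifofig
Palindrome = Yes


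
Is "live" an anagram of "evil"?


Word 1: "evil" → sorted: eilv
Word 2: "live" → sorted: eilv
Same letters? eilv == eilv
Anagram = Yes


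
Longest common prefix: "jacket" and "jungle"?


Word 1: "jacket"
Word 2: "jungle"
Comparing from start:
  Pos 0: 'j' == 'j'
  Pos 1: 'a' != 'u' (stop)
LCP = "j" (length 1)


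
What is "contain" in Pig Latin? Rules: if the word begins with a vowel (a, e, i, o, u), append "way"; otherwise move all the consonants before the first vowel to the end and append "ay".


Word: "contain"
Starts with consonant(s) → move to end, add 'ay'
Consonant cluster: "c"
Pig Latin = "ontaincay"


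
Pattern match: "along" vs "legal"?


Pattern of "along": [0, 1, 2, 3, 4]
Pattern of "legal": [0, 1, 2, 3, 0]
Patterns do not match
Same pattern = No


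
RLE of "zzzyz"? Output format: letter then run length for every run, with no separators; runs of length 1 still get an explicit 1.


String: "zzzyz"
Scanning for consecutive runs:
  'z' x 3
  'y' x 1
  'z' x 1
RLE = "z3y1z1"


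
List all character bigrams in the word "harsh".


Word: "harsh" (length 5)
Number of bigrams = 5 - 2 + 1 = 4
  Position 0: "ha"
  Position 1: "ar"
  Position 2: "rs"
  Position 3: "sh"
Bigrams = "ha", "ar", "rs", "sh"


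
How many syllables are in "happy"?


Word: "happy"
Syllable breakdown: hap · py
Counting: 2 parts
= 2 syllables


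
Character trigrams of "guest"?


Word: "guest" (length 5)
Number of trigrams = 5 - 3 + 1 = 3
  Position 0: "gue"
  Position 1: "ues"
  Position 2: "est"
Trigrams = "gue", "ues", "est"


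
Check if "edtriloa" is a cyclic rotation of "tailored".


Word: "tailored", Candidate: "edtriloa"
Method: check if candidate is substring of word+word
"tailoredtailored" contains "edtriloa"? No
Is rotation = No


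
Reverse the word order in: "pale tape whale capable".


Original: "pale tape whale capable"
Words (1..n): pale | tape | whale | capable
Reversed (n..1): capable | whale | tape | pale
Result = "capable whale tape pale"


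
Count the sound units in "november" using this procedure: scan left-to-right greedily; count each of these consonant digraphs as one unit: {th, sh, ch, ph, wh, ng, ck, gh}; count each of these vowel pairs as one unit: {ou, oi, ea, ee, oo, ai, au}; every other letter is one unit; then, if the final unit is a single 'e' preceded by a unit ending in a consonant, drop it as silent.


Word: "november" (8 letters)
Left-to-right scan:
  [1] 'n' (letter)
  [2] 'o' (letter)
  [3] 'v' (letter)
  [4] 'e' (letter)
  [5] 'm' (letter)
  [6] 'b' (letter)
  [7] 'e' (letter)
  [8] 'r' (letter)
Units from scan: 8
Sound units = 8 units


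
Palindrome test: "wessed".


Word: "wessed"
Reversed: "dessew"
Forward == Backward? wessed != dessew
Palindrome = No


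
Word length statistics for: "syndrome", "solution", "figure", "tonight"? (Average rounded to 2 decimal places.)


Lengths: "syndrome"=8, "solution"=8, "figure"=6, "tonight"=7
Sum = 29, Count = 4
Average = 29/4 = 7.25
= avg=7.25, min=6, max=8


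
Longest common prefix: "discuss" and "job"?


Word 1: "discuss"
Word 2: "job"
Comparing from start:
  Pos 0: 'd' != 'j' (stop)
LCP = "" (length 0)


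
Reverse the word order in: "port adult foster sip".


Original: "port adult foster sip"
Words (1..n): port | adult | foster | sip
Reversed (n..1): sip | foster | adult | port
Result = "sip foster adult port"


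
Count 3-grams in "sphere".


Word: "sphere" (length 6)
Number of 3-grams = length - 3 + 1 = 6 - 3 + 1
= 4


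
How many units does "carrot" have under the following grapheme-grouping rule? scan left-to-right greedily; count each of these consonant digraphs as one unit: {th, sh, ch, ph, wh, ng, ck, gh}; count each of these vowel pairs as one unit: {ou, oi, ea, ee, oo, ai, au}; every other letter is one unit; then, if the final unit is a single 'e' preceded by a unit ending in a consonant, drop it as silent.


Word: "carrot" (6 letters)
Left-to-right scan:
  [1] 'c' (letter)
  [2] 'a' (letter)
  [3] 'r' (letter)
  [4] 'r' (letter)
  [5] 'o' (letter)
  [6] 't' (letter)
Units from scan: 6
Sound units = 6 units


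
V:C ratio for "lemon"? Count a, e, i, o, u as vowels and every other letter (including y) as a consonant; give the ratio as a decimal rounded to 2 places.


Word: "lemon"
Vowels (a,e,i,o,u): 2
Consonants: 3
Ratio = 2/3
= 0.67


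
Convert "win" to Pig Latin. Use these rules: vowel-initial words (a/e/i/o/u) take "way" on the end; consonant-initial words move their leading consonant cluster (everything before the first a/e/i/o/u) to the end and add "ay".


Word: "win"
Starts with consonant(s) → move to end, add 'ay'
Consonant cluster: "w"
Pig Latin = "inway"


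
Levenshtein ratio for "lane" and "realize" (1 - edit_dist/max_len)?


Word 1: "lane" (length 4)
Word 2: "realize" (length 7)
One optimal edit sequence:
  1. insert 'r'  (+1)
  2. insert 'e'  (+1)
  3. insert 'a'  (+1)
  4. keep 'l'
  5. substitute 'a' -> 'i'  (+1)
  6. substitute 'n' -> 'z'  (+1)
  7. keep 'e'
Edit distance = 5
Max length = max(4, 7) = 7
Similarity = 1 - 5/7
= 0.2857


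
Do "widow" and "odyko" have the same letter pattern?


Pattern of "widow": [0, 1, 2, 3, 0]
Pattern of "odyko": [0, 1, 2, 3, 0]
Patterns match
Same pattern = Yes


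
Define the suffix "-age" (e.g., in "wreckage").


Suffix: -age
As in: wreckage -> wreck + -age
Meaning = result / collection


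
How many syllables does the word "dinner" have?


Word: "dinner"
Syllable breakdown: din | ner
Counting: 2 parts
= 2 syllables


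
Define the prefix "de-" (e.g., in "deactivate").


Prefix: de-
As in: deactivate -> de- + activate
Meaning = remove / reverse


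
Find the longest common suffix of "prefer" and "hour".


Word 1: "prefer"
Word 2: "hour"
Comparing from end:
  Pos -1: 'r' == 'r'
  Pos -2: 'e' != 'u' (stop)
LCS = "r" (length 1)


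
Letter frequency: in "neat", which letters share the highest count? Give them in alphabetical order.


Word: "neat"
Letter counts:
  'a': 1
  'e': 1
  'n': 1
  't': 1
Maximum count = 1
Most frequent = 'a', 'e', 'n', 't' (1 time each)


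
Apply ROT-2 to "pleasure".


Word: "pleasure"
Shift: 2
Each letter → (letter + shift) mod 26:
  'p' (15) + 2 = 17 → 'r'
  'l' (11) + 2 = 13 → 'n'
  'e' (4) + 2 = 6 → 'g'
  'a' (0) + 2 = 2 → 'c'
  's' (18) + 2 = 20 → 'u'
  'u' (20) + 2 = 22 → 'w'
  'r' (17) + 2 = 19 → 't'
  'e' (4) + 2 = 6 → 'g'
Result = "rngcuwtg"


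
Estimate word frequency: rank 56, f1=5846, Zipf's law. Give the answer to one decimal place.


Zipf's law: f(r) = f(1) / r
f(1) = 5846
f(56) = 5846 / 56
= 104.4 occurrences


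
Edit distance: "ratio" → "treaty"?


Word 1: "ratio" (length 5)
Word 2: "treaty" (length 6)
One optimal edit sequence (insert/delete/substitute each cost 1):
  1. insert 't'  (+1)
  2. keep 'r'
  3. insert 'e'  (+1)
  4. keep 'a'
  5. keep 't'
  6. delete 'i'  (+1)
  7. substitute 'o' -> 'y'  (+1)
Total edit operations: 4
Edit distance = 4


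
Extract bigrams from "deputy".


Word: "deputy" (length 6)
Number of bigrams = 6 - 2 + 1 = 5
  Position 0: "de"
  Position 1: "ep"
  Position 2: "pu"
  Position 3: "ut"
  Position 4: "ty"
Bigrams = "de", "ep", "pu", "ut", "ty"


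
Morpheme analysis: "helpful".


Word: "helpful"
Morphemes: help | -ful
Each morpheme carries meaning
= 2 morphemes


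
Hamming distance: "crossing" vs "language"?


Comparing character by character (same length = 8):
  Pos 0: 'c' vs 'l' !=
  Pos 1: 'r' vs 'a' !=
  Pos 2: 'o' vs 'n' !=
  Pos 3: 's' vs 'g' !=
  Pos 4: 's' vs 'u' !=
  Pos 5: 'i' vs 'a' !=
  Pos 6: 'n' vs 'g' !=
  Pos 7: 'g' vs 'e' !=
Hamming distance = 8


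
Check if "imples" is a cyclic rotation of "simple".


Word: "simple", Candidate: "imples"
Method: check if candidate is substring of word+word
"simplesimple" contains "imples"? Yes
Is rotation = Yes


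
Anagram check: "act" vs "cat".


Word 1: "act" → sorted: act
Word 2: "cat" → sorted: act
Same letters? act == act
Anagram = Yes


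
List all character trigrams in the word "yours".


Word: "yours" (length 5)
Number of trigrams = 5 - 3 + 1 = 3
  Position 0: "you"
  Position 1: "our"
  Position 2: "urs"
Trigrams = "you", "our", "urs"


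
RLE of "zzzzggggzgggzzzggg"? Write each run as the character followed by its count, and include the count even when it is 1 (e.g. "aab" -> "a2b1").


String: "zzzzggggzgggzzzggg"
Scanning for consecutive runs:
  'z' x 4
  'g' x 4
  'z' x 1
  'g' x 3
  'z' x 3
  'g' x 3
RLE = "z4g4z1g3z3g3"
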